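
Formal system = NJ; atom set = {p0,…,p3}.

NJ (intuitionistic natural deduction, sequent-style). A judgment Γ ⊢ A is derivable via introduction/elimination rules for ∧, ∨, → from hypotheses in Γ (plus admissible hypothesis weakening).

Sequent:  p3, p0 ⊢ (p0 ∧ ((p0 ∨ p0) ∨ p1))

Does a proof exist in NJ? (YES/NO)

Derivation trace:
[∧I] p3, p0 ⊢ (p0 ∧ ((p0 ∨ p0) ∨ p1))
  [Wk] p0, p3 ⊢ p0
    [Ax] p0 ⊢ p0
  [∨I₁] p0 ⊢ ((p0 ∨ p0) ∨ p1)
    [∨I₁] p0 ⊢ (p0 ∨ p0)
      [Ax] p0 ⊢ p0

Result: YES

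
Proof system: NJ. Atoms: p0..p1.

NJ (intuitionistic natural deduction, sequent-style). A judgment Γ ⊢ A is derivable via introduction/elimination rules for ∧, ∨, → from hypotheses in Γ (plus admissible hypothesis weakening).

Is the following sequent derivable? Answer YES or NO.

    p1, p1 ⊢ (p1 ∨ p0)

Derivation (root first):
[∨I₁] p1, p1 ⊢ (p1 ∨ p0)
  [Wk] p1, p1 ⊢ p1
    [Ax] p1 ⊢ p1

Result: YES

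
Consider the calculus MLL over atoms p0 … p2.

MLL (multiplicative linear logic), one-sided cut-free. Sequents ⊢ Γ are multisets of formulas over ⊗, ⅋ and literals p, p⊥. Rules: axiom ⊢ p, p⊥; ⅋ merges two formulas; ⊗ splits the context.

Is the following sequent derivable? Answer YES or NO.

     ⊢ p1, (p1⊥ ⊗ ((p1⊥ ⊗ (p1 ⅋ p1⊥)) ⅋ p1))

Proof tree:
[⊗]  ⊢ p1, (p1⊥ ⊗ ((p1⊥ ⊗ (p1 ⅋ p1⊥)) ⅋ p1))
  [Ax]  ⊢ p1, p1⊥
  [⅋]  ⊢ ((p1⊥ ⊗ (p1 ⅋ p1⊥)) ⅋ p1)
    [⊗]  ⊢ p1, (p1⊥ ⊗ (p1 ⅋ p1⊥))
      [Ax]  ⊢ p1, p1⊥
      [⅋]  ⊢ (p1 ⅋ p1⊥)
        [Ax]  ⊢ p1, p1⊥

Result: YES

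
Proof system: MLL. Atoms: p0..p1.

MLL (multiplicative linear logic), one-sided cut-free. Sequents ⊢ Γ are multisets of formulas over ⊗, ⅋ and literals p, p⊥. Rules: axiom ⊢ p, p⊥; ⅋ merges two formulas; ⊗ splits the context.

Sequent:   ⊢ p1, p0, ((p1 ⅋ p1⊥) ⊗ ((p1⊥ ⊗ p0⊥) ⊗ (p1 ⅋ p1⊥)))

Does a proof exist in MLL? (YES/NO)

Proof tree:
[⊗]  ⊢ p1, p0, ((p1 ⅋ p1⊥) ⊗ ((p1⊥ ⊗ p0⊥) ⊗ (p1 ⅋ p1⊥)))
  [⅋]  ⊢ (p1 ⅋ p1⊥)
    [Ax]  ⊢ p1, p1⊥
  [⊗]  ⊢ p1, p0, ((p1⊥ ⊗ p0⊥) ⊗ (p1 ⅋ p1⊥))
    [⊗]  ⊢ p1, p0, (p1⊥ ⊗ p0⊥)
      [Ax]  ⊢ p1, p1⊥
      [Ax]  ⊢ p0, p0⊥
    [⅋]  ⊢ (p1 ⅋ p1⊥)
      [Ax]  ⊢ p1, p1⊥

Result: YES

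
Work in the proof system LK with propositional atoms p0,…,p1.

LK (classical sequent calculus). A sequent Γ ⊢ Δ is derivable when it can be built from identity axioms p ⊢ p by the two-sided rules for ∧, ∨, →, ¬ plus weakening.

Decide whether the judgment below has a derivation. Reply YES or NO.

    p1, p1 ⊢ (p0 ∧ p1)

Truth-table refutation:
  v=00: Γ:[p1=F, p1=F] Δ:[(p0 ∧ p1)=F] refutes=False
  v=01: Γ:[p1=T, p1=T] Δ:[(p0 ∧ p1)=F] refutes=True  ← countermodel

Result: NO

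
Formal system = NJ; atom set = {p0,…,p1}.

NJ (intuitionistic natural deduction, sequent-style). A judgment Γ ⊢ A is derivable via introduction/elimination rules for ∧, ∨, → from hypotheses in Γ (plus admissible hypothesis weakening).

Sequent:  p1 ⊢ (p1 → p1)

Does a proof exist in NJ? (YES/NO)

Derivation trace:
[Wk] p1 ⊢ (p1 → p1)
  [→I]  ⊢ (p1 → p1)
    [Ax] p1 ⊢ p1

Result: YES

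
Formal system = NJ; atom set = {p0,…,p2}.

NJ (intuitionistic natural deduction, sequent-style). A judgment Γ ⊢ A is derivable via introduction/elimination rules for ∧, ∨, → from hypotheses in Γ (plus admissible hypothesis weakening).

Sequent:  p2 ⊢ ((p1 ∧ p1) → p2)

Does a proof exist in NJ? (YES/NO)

Proof tree:
[→I] p2 ⊢ ((p1 ∧ p1) → p2)
  [Wk] p2, (p1 ∧ p1) ⊢ p2
    [Ax] p2 ⊢ p2

Result: YES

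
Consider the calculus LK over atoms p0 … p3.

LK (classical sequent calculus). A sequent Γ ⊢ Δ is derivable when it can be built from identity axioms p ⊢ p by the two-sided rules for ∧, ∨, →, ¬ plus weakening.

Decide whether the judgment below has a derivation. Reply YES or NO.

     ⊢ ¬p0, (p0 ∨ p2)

Derivation (root first):
[∨R]  ⊢ ¬p0, (p0 ∨ p2)
  [WR]  ⊢ p0, ¬p0, p2
    [¬R]  ⊢ p0, ¬p0
      [Ax] p0 ⊢ p0

Result: YES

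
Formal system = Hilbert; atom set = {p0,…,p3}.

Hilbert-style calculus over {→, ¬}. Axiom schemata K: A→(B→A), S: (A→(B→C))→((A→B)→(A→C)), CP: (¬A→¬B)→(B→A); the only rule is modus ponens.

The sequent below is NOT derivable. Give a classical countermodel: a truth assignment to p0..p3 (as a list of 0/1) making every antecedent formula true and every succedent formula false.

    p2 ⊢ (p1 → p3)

Truth-table refutation:
  v=0000: Γ:[p2=F] Δ:[(p1 → p3)=T] refutes=False
  v=0001: Γ:[p2=F] Δ:[(p1 → p3)=T] refutes=False
  v=0010: Γ:[p2=T] Δ:[(p1 → p3)=T] refutes=False
  v=0011: Γ:[p2=T] Δ:[(p1 → p3)=T] refutes=False
  v=0100: Γ:[p2=F] Δ:[(p1 → p3)=F] refutes=False
  v=0101: Γ:[p2=F] Δ:[(p1 → p3)=T] refutes=False
  v=0110: Γ:[p2=T] Δ:[(p1 → p3)=F] refutes=True  ← countermodel

Result: [0, 1, 1, 0]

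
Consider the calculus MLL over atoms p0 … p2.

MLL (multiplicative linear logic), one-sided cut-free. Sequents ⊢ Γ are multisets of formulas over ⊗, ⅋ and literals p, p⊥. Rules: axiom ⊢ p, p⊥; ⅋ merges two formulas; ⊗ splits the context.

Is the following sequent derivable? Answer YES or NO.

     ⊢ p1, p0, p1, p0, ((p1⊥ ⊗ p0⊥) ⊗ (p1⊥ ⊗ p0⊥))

Proof tree:
[⊗]  ⊢ p1, p0, p1, p0, ((p1⊥ ⊗ p0⊥) ⊗ (p1⊥ ⊗ p0⊥))
  [⊗]  ⊢ p1, p0, (p1⊥ ⊗ p0⊥)
    [Ax]  ⊢ p1, p1⊥
    [Ax]  ⊢ p0, p0⊥
  [⊗]  ⊢ p1, p0, (p1⊥ ⊗ p0⊥)
    [Ax]  ⊢ p1, p1⊥
    [Ax]  ⊢ p0, p0⊥

Result: YES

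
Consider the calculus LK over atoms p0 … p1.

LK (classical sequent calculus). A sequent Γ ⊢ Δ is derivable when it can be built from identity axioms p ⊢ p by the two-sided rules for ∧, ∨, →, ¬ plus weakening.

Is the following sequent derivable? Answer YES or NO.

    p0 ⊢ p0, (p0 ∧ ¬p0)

Derivation (root first):
[∧R] p0 ⊢ p0, (p0 ∧ ¬p0)
  [Ax] p0 ⊢ p0
  [¬R]  ⊢ p0, ¬p0
    [Ax] p0 ⊢ p0

Result: YES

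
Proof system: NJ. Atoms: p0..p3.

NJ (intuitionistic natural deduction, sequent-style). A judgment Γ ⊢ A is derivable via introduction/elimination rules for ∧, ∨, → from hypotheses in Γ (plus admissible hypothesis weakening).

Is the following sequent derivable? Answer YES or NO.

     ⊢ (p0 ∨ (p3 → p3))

Derivation (root first):
[∨I₂]  ⊢ (p0 ∨ (p3 → p3))
  [→I]  ⊢ (p3 → p3)
    [Ax] p3 ⊢ p3

Result: YES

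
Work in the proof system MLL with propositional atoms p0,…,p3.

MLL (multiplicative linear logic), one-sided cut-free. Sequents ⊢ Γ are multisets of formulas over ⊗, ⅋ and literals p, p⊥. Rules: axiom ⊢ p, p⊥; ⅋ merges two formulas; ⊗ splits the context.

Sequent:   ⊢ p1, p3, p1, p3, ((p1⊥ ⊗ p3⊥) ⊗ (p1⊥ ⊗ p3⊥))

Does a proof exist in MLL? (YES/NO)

Derivation (root first):
[⊗]  ⊢ p1, p3, p1, p3, ((p1⊥ ⊗ p3⊥) ⊗ (p1⊥ ⊗ p3⊥))
  [⊗]  ⊢ p1, p3, (p1⊥ ⊗ p3⊥)
    [Ax]  ⊢ p1, p1⊥
    [Ax]  ⊢ p3, p3⊥
  [⊗]  ⊢ p1, p3, (p1⊥ ⊗ p3⊥)
    [Ax]  ⊢ p1, p1⊥
    [Ax]  ⊢ p3, p3⊥

Result: YES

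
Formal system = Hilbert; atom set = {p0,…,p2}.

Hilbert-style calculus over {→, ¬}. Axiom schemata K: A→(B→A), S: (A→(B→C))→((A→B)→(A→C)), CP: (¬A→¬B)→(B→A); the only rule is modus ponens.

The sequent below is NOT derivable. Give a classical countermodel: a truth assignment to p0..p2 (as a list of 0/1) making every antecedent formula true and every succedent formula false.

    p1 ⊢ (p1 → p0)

Truth-table refutation:
  v=000: Γ:[p1=F] Δ:[(p1 → p0)=T] refutes=False
  v=001: Γ:[p1=F] Δ:[(p1 → p0)=T] refutes=False
  v=010: Γ:[p1=T] Δ:[(p1 → p0)=F] refutes=True  ← countermodel

Result: [0, 1, 0]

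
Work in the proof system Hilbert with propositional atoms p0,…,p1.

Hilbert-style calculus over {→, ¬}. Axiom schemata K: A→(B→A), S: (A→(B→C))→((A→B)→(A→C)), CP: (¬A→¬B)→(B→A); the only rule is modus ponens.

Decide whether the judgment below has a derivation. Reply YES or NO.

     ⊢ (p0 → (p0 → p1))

Truth-table refutation:
  v=00: Γ:[] Δ:[(p0 → (p0 → p1))=T] refutes=False
  v=01: Γ:[] Δ:[(p0 → (p0 → p1))=T] refutes=False
  v=10: Γ:[] Δ:[(p0 → (p0 → p1))=F] refutes=True  ← countermodel

Result: NO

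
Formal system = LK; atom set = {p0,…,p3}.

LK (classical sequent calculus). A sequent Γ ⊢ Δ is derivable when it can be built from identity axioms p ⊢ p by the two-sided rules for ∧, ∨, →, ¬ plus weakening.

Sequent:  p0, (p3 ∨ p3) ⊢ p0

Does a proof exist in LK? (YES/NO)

Derivation trace:
[∨L] p0, (p3 ∨ p3) ⊢ p0
  [WL] p0, p3 ⊢ p0
    [Ax] p0 ⊢ p0
  [WL] p0, p3 ⊢ p0
    [Ax] p0 ⊢ p0

Result: YES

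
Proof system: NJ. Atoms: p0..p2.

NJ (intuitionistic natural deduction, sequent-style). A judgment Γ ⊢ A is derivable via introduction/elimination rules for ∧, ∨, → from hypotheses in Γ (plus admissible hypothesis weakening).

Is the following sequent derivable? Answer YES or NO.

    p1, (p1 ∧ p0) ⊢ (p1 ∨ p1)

Derivation (root first):
[∨I₂] p1, (p1 ∧ p0) ⊢ (p1 ∨ p1)
  [Wk] p1, (p1 ∧ p0) ⊢ p1
    [Ax] p1 ⊢ p1

Result: YES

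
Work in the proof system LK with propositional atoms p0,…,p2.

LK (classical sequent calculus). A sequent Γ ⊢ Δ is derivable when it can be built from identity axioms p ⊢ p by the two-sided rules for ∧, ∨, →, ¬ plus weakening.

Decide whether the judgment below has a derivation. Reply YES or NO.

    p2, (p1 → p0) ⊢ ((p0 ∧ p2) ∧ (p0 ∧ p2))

Search for a countermodel by truth-table:
  v=000: Γ:[p2=F, (p1 → p0)=T] Δ:[((p0 ∧ p2) ∧ (p0 ∧ p2))=F] refutes=False
  v=001: Γ:[p2=T, (p1 → p0)=T] Δ:[((p0 ∧ p2) ∧ (p0 ∧ p2))=F] refutes=True  ← countermodel

Result: NO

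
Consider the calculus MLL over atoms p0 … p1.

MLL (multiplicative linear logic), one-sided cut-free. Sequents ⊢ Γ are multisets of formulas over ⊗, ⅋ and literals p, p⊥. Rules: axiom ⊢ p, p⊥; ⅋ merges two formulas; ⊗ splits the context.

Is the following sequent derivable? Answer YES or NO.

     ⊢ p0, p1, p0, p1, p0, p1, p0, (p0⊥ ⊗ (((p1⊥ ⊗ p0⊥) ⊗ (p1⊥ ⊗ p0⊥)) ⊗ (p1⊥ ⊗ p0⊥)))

Derivation (root first):
[⊗]  ⊢ p0, p1, p0, p1, p0, p1, p0, (p0⊥ ⊗ (((p1⊥ ⊗ p0⊥) ⊗ (p1⊥ ⊗ p0⊥)) ⊗ (p1⊥ ⊗ p0⊥)))
  [Ax]  ⊢ p0, p0⊥
  [⊗]  ⊢ p1, p0, p1, p0, p1, p0, (((p1⊥ ⊗ p0⊥) ⊗ (p1⊥ ⊗ p0⊥)) ⊗ (p1⊥ ⊗ p0⊥))
    [⊗]  ⊢ p1, p0, p1, p0, ((p1⊥ ⊗ p0⊥) ⊗ (p1⊥ ⊗ p0⊥))
      [⊗]  ⊢ p1, p0, (p1⊥ ⊗ p0⊥)
        [Ax]  ⊢ p1, p1⊥
        [Ax]  ⊢ p0, p0⊥
      [⊗]  ⊢ p1, p0, (p1⊥ ⊗ p0⊥)
        [Ax]  ⊢ p1, p1⊥
        [Ax]  ⊢ p0, p0⊥
    [⊗]  ⊢ p1, p0, (p1⊥ ⊗ p0⊥)
      [Ax]  ⊢ p1, p1⊥
      [Ax]  ⊢ p0, p0⊥

Result: YES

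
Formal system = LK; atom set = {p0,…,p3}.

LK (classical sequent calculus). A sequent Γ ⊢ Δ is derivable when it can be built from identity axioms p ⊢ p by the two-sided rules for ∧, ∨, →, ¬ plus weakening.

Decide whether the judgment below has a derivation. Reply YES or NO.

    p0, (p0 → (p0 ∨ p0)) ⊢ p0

Derivation (root first):
[→L] p0, (p0 → (p0 ∨ p0)) ⊢ p0
  [Ax] p0 ⊢ p0
  [∨L] p0, (p0 ∨ p0) ⊢ p0
    [WL] p0, p0 ⊢ p0
      [Ax] p0 ⊢ p0
    [WL] p0, p0 ⊢ p0
      [Ax] p0 ⊢ p0

Result: YES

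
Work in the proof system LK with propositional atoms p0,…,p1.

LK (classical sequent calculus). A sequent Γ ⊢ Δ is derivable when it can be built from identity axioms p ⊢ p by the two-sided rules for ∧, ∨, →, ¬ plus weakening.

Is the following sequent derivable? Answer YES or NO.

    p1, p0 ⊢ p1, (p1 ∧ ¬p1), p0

Proof tree:
[WR] p1, p0 ⊢ p1, (p1 ∧ ¬p1), p0
  [WL] p1, p0 ⊢ p1, (p1 ∧ ¬p1)
    [∧R] p1 ⊢ p1, (p1 ∧ ¬p1)
      [Ax] p1 ⊢ p1
      [¬R]  ⊢ p1, ¬p1
        [Ax] p1 ⊢ p1

Result: YES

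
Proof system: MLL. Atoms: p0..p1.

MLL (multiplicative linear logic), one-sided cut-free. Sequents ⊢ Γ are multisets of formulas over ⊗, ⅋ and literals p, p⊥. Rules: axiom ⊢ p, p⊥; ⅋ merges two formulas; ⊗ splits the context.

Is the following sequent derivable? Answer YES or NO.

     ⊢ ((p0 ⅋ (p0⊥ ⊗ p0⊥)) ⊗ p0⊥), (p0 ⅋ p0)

Derivation (root first):
[⅋]  ⊢ ((p0 ⅋ (p0⊥ ⊗ p0⊥)) ⊗ p0⊥), (p0 ⅋ p0)
  [⊗]  ⊢ p0, p0, ((p0 ⅋ (p0⊥ ⊗ p0⊥)) ⊗ p0⊥)
    [⅋]  ⊢ p0, (p0 ⅋ (p0⊥ ⊗ p0⊥))
      [⊗]  ⊢ p0, p0, (p0⊥ ⊗ p0⊥)
        [Ax]  ⊢ p0, p0⊥
        [Ax]  ⊢ p0, p0⊥
    [Ax]  ⊢ p0, p0⊥

Result: YES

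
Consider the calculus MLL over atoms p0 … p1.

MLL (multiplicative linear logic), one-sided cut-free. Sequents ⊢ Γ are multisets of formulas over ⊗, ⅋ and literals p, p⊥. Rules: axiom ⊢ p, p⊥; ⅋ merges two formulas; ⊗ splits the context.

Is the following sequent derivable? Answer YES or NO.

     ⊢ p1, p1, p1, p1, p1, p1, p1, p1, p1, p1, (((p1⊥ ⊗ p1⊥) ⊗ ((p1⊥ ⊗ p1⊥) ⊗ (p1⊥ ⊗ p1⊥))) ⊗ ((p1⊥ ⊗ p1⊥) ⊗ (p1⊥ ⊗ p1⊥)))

Derivation (root first):
[⊗]  ⊢ p1, p1, p1, p1, p1, p1, p1, p1, p1, p1, (((p1⊥ ⊗ p1⊥) ⊗ ((p1⊥ ⊗ p1⊥) ⊗ (p1⊥ ⊗ p1⊥))) ⊗ ((p1⊥ ⊗ p1⊥) ⊗ (p1⊥ ⊗ p1⊥)))
  [⊗]  ⊢ p1, p1, p1, p1, p1, p1, ((p1⊥ ⊗ p1⊥) ⊗ ((p1⊥ ⊗ p1⊥) ⊗ (p1⊥ ⊗ p1⊥)))
    [⊗]  ⊢ p1, p1, (p1⊥ ⊗ p1⊥)
      [Ax]  ⊢ p1, p1⊥
      [Ax]  ⊢ p1, p1⊥
    [⊗]  ⊢ p1, p1, p1, p1, ((p1⊥ ⊗ p1⊥) ⊗ (p1⊥ ⊗ p1⊥))
      [⊗]  ⊢ p1, p1, (p1⊥ ⊗ p1⊥)
        [Ax]  ⊢ p1, p1⊥
        [Ax]  ⊢ p1, p1⊥
      [⊗]  ⊢ p1, p1, (p1⊥ ⊗ p1⊥)
        [Ax]  ⊢ p1, p1⊥
        [Ax]  ⊢ p1, p1⊥
  [⊗]  ⊢ p1, p1, p1, p1, ((p1⊥ ⊗ p1⊥) ⊗ (p1⊥ ⊗ p1⊥))
    [⊗]  ⊢ p1, p1, (p1⊥ ⊗ p1⊥)
      [Ax]  ⊢ p1, p1⊥
      [Ax]  ⊢ p1, p1⊥
    [⊗]  ⊢ p1, p1, (p1⊥ ⊗ p1⊥)
      [Ax]  ⊢ p1, p1⊥
      [Ax]  ⊢ p1, p1⊥

Result: YES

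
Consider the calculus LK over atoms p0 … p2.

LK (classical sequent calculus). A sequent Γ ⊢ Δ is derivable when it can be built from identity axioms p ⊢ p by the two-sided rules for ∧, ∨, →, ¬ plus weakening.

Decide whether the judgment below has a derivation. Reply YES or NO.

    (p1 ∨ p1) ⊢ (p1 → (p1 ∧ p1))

Derivation (root first):
[→R] (p1 ∨ p1) ⊢ (p1 → (p1 ∧ p1))
  [∧R] p1, (p1 ∨ p1) ⊢ (p1 ∧ p1)
    [∨L] p1, (p1 ∨ p1) ⊢ p1
      [WL] p1, p1 ⊢ p1
        [Ax] p1 ⊢ p1
      [Ax] p1 ⊢ p1
    [WL] p1, p1 ⊢ p1
      [Ax] p1 ⊢ p1

Result: YES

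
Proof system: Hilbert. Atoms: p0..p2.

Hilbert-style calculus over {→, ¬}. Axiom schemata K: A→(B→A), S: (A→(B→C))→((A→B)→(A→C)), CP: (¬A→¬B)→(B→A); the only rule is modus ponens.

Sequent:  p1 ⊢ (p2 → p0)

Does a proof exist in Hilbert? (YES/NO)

Truth-table refutation:
  v=000: Γ:[p1=F] Δ:[(p2 → p0)=T] refutes=False
  v=001: Γ:[p1=F] Δ:[(p2 → p0)=F] refutes=False
  v=010: Γ:[p1=T] Δ:[(p2 → p0)=T] refutes=False
  v=011: Γ:[p1=T] Δ:[(p2 → p0)=F] refutes=True  ← countermodel

Result: NO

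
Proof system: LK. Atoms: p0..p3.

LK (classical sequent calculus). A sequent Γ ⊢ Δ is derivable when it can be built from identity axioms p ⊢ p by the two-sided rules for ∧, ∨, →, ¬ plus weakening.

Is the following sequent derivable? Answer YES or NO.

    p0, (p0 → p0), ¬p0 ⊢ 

Derivation (root first):
[¬L] p0, (p0 → p0), ¬p0 ⊢ 
  [→L] p0, (p0 → p0) ⊢ p0
    [Ax] p0 ⊢ p0
    [Ax] p0 ⊢ p0

Result: YES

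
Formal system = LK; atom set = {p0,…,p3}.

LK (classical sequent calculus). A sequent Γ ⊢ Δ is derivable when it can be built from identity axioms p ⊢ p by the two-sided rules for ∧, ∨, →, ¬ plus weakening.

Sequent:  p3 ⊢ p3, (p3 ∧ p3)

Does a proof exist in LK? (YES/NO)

Proof tree:
[∧R] p3 ⊢ p3, (p3 ∧ p3)
  [Ax] p3 ⊢ p3
  [WR] p3 ⊢ p3, p3
    [Ax] p3 ⊢ p3

Result: YES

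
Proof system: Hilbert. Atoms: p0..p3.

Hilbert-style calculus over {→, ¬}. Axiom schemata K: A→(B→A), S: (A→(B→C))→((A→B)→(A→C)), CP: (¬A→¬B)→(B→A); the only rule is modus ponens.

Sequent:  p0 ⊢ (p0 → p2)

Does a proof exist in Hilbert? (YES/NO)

Search for a countermodel by truth-table:
  v=0000: Γ:[p0=F] Δ:[(p0 → p2)=T] refutes=False
  v=0001: Γ:[p0=F] Δ:[(p0 → p2)=T] refutes=False
  v=0010: Γ:[p0=F] Δ:[(p0 → p2)=T] refutes=False
  v=0011: Γ:[p0=F] Δ:[(p0 → p2)=T] refutes=False
  v=0100: Γ:[p0=F] Δ:[(p0 → p2)=T] refutes=False
  v=0101: Γ:[p0=F] Δ:[(p0 → p2)=T] refutes=False
  v=0110: Γ:[p0=F] Δ:[(p0 → p2)=T] refutes=False
  v=0111: Γ:[p0=F] Δ:[(p0 → p2)=T] refutes=False
  v=1000: Γ:[p0=T] Δ:[(p0 → p2)=F] refutes=True  ← countermodel

Result: NO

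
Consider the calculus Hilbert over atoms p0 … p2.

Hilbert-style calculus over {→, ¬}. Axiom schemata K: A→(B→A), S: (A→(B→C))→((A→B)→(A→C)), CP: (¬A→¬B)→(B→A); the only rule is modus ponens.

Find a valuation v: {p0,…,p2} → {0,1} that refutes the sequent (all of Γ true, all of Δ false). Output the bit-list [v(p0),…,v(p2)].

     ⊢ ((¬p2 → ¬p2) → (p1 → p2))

Search for a countermodel by truth-table:
  v=000: Γ:[] Δ:[((¬p2 → ¬p2) → (p1 → p2))=T] refutes=False
  v=001: Γ:[] Δ:[((¬p2 → ¬p2) → (p1 → p2))=T] refutes=False
  v=010: Γ:[] Δ:[((¬p2 → ¬p2) → (p1 → p2))=F] refutes=True  ← countermodel

Result: [0, 1, 0]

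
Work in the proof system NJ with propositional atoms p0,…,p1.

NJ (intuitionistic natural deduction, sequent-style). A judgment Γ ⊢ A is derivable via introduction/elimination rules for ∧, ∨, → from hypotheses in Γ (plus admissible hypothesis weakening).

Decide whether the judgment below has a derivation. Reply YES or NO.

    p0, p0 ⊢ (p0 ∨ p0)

Derivation (root first):
[Wk] p0, p0 ⊢ (p0 ∨ p0)
  [∨I₂] p0 ⊢ (p0 ∨ p0)
    [Ax] p0 ⊢ p0

Result: YES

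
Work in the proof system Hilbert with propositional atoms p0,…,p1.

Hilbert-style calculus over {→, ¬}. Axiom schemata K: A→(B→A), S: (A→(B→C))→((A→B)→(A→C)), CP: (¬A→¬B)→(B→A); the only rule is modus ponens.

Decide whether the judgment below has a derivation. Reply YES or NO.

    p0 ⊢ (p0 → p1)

Truth-table refutation:
  v=00: Γ:[p0=F] Δ:[(p0 → p1)=T] refutes=False
  v=01: Γ:[p0=F] Δ:[(p0 → p1)=T] refutes=False
  v=10: Γ:[p0=T] Δ:[(p0 → p1)=F] refutes=True  ← countermodel

Result: NO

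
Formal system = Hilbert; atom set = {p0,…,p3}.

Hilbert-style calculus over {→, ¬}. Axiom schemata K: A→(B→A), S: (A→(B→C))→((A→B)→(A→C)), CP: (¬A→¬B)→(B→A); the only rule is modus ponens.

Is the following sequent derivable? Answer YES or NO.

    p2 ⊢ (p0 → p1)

Truth-table refutation:
  v=0000: Γ:[p2=F] Δ:[(p0 → p1)=T] refutes=False
  v=0001: Γ:[p2=F] Δ:[(p0 → p1)=T] refutes=False
  v=0010: Γ:[p2=T] Δ:[(p0 → p1)=T] refutes=False
  v=0011: Γ:[p2=T] Δ:[(p0 → p1)=T] refutes=False
  v=0100: Γ:[p2=F] Δ:[(p0 → p1)=T] refutes=False
  v=0101: Γ:[p2=F] Δ:[(p0 → p1)=T] refutes=False
  v=0110: Γ:[p2=T] Δ:[(p0 → p1)=T] refutes=False
  v=0111: Γ:[p2=T] Δ:[(p0 → p1)=T] refutes=False
  v=1000: Γ:[p2=F] Δ:[(p0 → p1)=F] refutes=False
  v=1001: Γ:[p2=F] Δ:[(p0 → p1)=F] refutes=False
  v=1010: Γ:[p2=T] Δ:[(p0 → p1)=F] refutes=True  ← countermodel

Result: NO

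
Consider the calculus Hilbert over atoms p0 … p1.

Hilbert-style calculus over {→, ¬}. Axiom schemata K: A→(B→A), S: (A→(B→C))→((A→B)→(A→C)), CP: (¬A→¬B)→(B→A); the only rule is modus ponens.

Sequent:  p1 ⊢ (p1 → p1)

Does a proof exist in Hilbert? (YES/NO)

Proof tree:
[MP] p1 ⊢ (p1 → p1)
  [K]  ⊢ (p1 → (p1 → p1))
  [MP] p1 ⊢ p1
    [MP] p1 ⊢ (p1 → p1)
      [K]  ⊢ (p1 → (p1 → p1))
      [Hyp] p1 ⊢ p1
    [Hyp] p1 ⊢ p1

Result: YES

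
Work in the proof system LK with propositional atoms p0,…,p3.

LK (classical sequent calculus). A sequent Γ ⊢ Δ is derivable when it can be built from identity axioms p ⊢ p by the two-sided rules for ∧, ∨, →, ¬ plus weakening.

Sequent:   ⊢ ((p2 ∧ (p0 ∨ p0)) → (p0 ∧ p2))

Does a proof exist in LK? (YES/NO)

Derivation (root first):
[→R]  ⊢ ((p2 ∧ (p0 ∨ p0)) → (p0 ∧ p2))
  [∧L] (p2 ∧ (p0 ∨ p0)) ⊢ (p0 ∧ p2)
    [∨L] p2, (p0 ∨ p0) ⊢ (p0 ∧ p2)
      [∧R] p2, p0 ⊢ (p0 ∧ p2)
        [Ax] p0 ⊢ p0
        [Ax] p2 ⊢ p2
      [∧R] p2, p0 ⊢ (p0 ∧ p2)
        [Ax] p0 ⊢ p0
        [Ax] p2 ⊢ p2

Result: YES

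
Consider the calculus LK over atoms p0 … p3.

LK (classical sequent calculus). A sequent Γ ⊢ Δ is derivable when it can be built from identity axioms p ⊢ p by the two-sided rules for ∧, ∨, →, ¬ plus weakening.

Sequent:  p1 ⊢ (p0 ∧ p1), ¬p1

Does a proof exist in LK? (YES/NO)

Enumerate valuations to refute Γ ⊢ Δ:
  v=0000: Γ:[p1=F] Δ:[(p0 ∧ p1)=F, ¬p1=T] refutes=False
  v=0001: Γ:[p1=F] Δ:[(p0 ∧ p1)=F, ¬p1=T] refutes=False
  v=0010: Γ:[p1=F] Δ:[(p0 ∧ p1)=F, ¬p1=T] refutes=False
  v=0011: Γ:[p1=F] Δ:[(p0 ∧ p1)=F, ¬p1=T] refutes=False
  v=0100: Γ:[p1=T] Δ:[(p0 ∧ p1)=F, ¬p1=F] refutes=True  ← countermodel

Result: NO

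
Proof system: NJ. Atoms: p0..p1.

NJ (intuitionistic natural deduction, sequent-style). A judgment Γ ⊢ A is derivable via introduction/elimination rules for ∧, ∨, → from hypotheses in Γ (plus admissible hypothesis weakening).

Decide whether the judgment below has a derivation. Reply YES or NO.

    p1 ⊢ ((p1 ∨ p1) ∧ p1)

Proof tree:
[∧I] p1 ⊢ ((p1 ∨ p1) ∧ p1)
  [∨I₁] p1 ⊢ (p1 ∨ p1)
    [Ax] p1 ⊢ p1
  [Ax] p1 ⊢ p1

Result: YES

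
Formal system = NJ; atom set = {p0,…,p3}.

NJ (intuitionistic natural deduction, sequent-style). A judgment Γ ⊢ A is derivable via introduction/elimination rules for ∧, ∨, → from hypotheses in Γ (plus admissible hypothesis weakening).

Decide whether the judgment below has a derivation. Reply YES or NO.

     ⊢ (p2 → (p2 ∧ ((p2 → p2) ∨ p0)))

Derivation trace:
[→I]  ⊢ (p2 → (p2 ∧ ((p2 → p2) ∨ p0)))
  [∧I] p2 ⊢ (p2 ∧ ((p2 → p2) ∨ p0))
    [Ax] p2 ⊢ p2
    [∨I₁]  ⊢ ((p2 → p2) ∨ p0)
      [→I]  ⊢ (p2 → p2)
        [Ax] p2 ⊢ p2

Result: YES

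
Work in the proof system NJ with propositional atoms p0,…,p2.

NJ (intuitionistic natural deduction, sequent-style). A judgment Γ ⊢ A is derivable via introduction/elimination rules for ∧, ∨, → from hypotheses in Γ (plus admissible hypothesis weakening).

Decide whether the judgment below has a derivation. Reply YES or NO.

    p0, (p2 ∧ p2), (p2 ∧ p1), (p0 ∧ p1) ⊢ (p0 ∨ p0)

Derivation trace:
[Wk] p0, (p2 ∧ p2), (p2 ∧ p1), (p0 ∧ p1) ⊢ (p0 ∨ p0)
  [Wk] p0, (p2 ∧ p2), (p2 ∧ p1) ⊢ (p0 ∨ p0)
    [Wk] p0, (p2 ∧ p2) ⊢ (p0 ∨ p0)
      [∨I₁] p0 ⊢ (p0 ∨ p0)
        [Ax] p0 ⊢ p0

Result: YES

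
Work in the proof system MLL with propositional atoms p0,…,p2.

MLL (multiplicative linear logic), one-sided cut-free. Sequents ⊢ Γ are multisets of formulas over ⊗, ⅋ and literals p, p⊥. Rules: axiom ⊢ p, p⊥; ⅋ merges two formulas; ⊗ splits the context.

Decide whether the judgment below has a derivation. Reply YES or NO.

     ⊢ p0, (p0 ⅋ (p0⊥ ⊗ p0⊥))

Derivation trace:
[⅋]  ⊢ p0, (p0 ⅋ (p0⊥ ⊗ p0⊥))
  [⊗]  ⊢ p0, p0, (p0⊥ ⊗ p0⊥)
    [Ax]  ⊢ p0, p0⊥
    [Ax]  ⊢ p0, p0⊥

Result: YES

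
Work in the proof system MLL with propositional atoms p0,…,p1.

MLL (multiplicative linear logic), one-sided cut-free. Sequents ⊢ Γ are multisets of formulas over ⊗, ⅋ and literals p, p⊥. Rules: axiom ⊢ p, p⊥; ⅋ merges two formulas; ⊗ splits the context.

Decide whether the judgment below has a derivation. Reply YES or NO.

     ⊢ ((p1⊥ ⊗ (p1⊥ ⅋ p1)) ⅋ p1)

Derivation trace:
[⅋]  ⊢ ((p1⊥ ⊗ (p1⊥ ⅋ p1)) ⅋ p1)
  [⊗]  ⊢ p1, (p1⊥ ⊗ (p1⊥ ⅋ p1))
    [Ax]  ⊢ p1, p1⊥
    [⅋]  ⊢ (p1⊥ ⅋ p1)
      [Ax]  ⊢ p1, p1⊥

Result: YES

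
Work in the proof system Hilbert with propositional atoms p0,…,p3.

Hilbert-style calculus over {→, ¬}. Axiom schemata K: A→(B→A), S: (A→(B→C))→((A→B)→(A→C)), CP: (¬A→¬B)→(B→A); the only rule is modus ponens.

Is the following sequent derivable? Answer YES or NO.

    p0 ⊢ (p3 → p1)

Enumerate valuations to refute Γ ⊢ Δ:
  v=0000: Γ:[p0=F] Δ:[(p3 → p1)=T] refutes=False
  v=0001: Γ:[p0=F] Δ:[(p3 → p1)=F] refutes=False
  v=0010: Γ:[p0=F] Δ:[(p3 → p1)=T] refutes=False
  v=0011: Γ:[p0=F] Δ:[(p3 → p1)=F] refutes=False
  v=0100: Γ:[p0=F] Δ:[(p3 → p1)=T] refutes=False
  v=0101: Γ:[p0=F] Δ:[(p3 → p1)=T] refutes=False
  v=0110: Γ:[p0=F] Δ:[(p3 → p1)=T] refutes=False
  v=0111: Γ:[p0=F] Δ:[(p3 → p1)=T] refutes=False
  v=1000: Γ:[p0=T] Δ:[(p3 → p1)=T] refutes=False
  v=1001: Γ:[p0=T] Δ:[(p3 → p1)=F] refutes=True  ← countermodel

Result: NO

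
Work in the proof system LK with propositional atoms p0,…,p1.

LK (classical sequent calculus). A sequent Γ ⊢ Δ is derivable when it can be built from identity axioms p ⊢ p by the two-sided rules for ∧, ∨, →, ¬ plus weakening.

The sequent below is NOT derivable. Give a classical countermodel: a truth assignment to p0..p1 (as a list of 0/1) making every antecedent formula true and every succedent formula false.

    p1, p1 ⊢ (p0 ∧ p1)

Enumerate valuations to refute Γ ⊢ Δ:
  v=00: Γ:[p1=F, p1=F] Δ:[(p0 ∧ p1)=F] refutes=False
  v=01: Γ:[p1=T, p1=T] Δ:[(p0 ∧ p1)=F] refutes=True  ← countermodel

Result: [0, 1]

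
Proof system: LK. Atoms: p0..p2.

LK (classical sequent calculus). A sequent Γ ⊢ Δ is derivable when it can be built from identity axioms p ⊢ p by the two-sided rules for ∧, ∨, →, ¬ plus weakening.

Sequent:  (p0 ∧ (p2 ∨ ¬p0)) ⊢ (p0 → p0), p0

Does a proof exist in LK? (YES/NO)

Derivation (root first):
[∧L] (p0 ∧ (p2 ∨ ¬p0)) ⊢ (p0 → p0), p0
  [∨L] p0, (p2 ∨ ¬p0) ⊢ (p0 → p0), p0
    [WL] p2 ⊢ (p0 → p0)
      [→R]  ⊢ (p0 → p0)
        [Ax] p0 ⊢ p0
    [WR] p0, ¬p0 ⊢ p0
      [¬L] p0, ¬p0 ⊢ 
        [Ax] p0 ⊢ p0

Result: YES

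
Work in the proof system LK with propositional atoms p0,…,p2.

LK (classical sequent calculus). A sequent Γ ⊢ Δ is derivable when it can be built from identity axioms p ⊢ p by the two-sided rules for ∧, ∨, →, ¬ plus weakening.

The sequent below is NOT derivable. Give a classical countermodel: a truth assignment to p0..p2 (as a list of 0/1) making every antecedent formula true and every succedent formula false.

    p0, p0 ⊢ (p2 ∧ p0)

Enumerate valuations to refute Γ ⊢ Δ:
  v=000: Γ:[p0=F, p0=F] Δ:[(p2 ∧ p0)=F] refutes=False
  v=001: Γ:[p0=F, p0=F] Δ:[(p2 ∧ p0)=F] refutes=False
  v=010: Γ:[p0=F, p0=F] Δ:[(p2 ∧ p0)=F] refutes=False
  v=011: Γ:[p0=F, p0=F] Δ:[(p2 ∧ p0)=F] refutes=False
  v=100: Γ:[p0=T, p0=T] Δ:[(p2 ∧ p0)=F] refutes=True  ← countermodel

Result: [1, 0, 0]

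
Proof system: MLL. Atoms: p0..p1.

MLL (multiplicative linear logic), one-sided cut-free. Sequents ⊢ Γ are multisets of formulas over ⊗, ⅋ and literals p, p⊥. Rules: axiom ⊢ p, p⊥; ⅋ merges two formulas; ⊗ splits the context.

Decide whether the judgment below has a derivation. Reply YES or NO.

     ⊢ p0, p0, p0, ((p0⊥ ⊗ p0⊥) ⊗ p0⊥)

Proof tree:
[⊗]  ⊢ p0, p0, p0, ((p0⊥ ⊗ p0⊥) ⊗ p0⊥)
  [⊗]  ⊢ p0, p0, (p0⊥ ⊗ p0⊥)
    [Ax]  ⊢ p0, p0⊥
    [Ax]  ⊢ p0, p0⊥
  [Ax]  ⊢ p0, p0⊥

Result: YES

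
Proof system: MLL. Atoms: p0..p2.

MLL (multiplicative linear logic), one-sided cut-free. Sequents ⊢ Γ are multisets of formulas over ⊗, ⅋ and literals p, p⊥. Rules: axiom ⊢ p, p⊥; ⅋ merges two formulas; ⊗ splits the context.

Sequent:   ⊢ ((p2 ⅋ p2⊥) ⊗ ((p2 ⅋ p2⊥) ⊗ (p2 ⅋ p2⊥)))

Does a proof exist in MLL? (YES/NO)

Proof tree:
[⊗]  ⊢ ((p2 ⅋ p2⊥) ⊗ ((p2 ⅋ p2⊥) ⊗ (p2 ⅋ p2⊥)))
  [⅋]  ⊢ (p2 ⅋ p2⊥)
    [Ax]  ⊢ p2, p2⊥
  [⊗]  ⊢ ((p2 ⅋ p2⊥) ⊗ (p2 ⅋ p2⊥))
    [⅋]  ⊢ (p2 ⅋ p2⊥)
      [Ax]  ⊢ p2, p2⊥
    [⅋]  ⊢ (p2 ⅋ p2⊥)
      [Ax]  ⊢ p2, p2⊥

Result: YES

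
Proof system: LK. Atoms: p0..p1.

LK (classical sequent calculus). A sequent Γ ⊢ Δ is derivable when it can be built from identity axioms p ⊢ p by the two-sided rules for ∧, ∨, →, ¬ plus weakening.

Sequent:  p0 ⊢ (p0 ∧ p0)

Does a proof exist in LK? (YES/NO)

Derivation trace:
[∧R] p0 ⊢ (p0 ∧ p0)
  [WL] p0, p0 ⊢ p0
    [Ax] p0 ⊢ p0
  [WL] p0, p0 ⊢ p0
    [Ax] p0 ⊢ p0

Result: YES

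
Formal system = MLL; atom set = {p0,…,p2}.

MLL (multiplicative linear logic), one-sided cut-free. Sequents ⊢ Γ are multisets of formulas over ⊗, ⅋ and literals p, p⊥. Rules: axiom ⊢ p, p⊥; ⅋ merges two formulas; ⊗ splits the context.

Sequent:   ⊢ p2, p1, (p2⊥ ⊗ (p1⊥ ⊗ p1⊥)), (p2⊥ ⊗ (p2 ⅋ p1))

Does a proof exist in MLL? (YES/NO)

Proof tree:
[⊗]  ⊢ p2, p1, (p2⊥ ⊗ (p1⊥ ⊗ p1⊥)), (p2⊥ ⊗ (p2 ⅋ p1))
  [Ax]  ⊢ p2, p2⊥
  [⅋]  ⊢ p1, (p2⊥ ⊗ (p1⊥ ⊗ p1⊥)), (p2 ⅋ p1)
    [⊗]  ⊢ p2, p1, p1, (p2⊥ ⊗ (p1⊥ ⊗ p1⊥))
      [Ax]  ⊢ p2, p2⊥
      [⊗]  ⊢ p1, p1, (p1⊥ ⊗ p1⊥)
        [Ax]  ⊢ p1, p1⊥
        [Ax]  ⊢ p1, p1⊥

Result: YES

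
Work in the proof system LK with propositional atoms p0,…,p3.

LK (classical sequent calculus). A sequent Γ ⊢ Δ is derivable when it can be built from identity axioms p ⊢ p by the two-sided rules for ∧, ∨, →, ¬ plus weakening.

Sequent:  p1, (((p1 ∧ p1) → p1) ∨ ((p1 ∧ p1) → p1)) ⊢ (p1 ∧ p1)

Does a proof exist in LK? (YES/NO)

Derivation trace:
[∨L] p1, (((p1 ∧ p1) → p1) ∨ ((p1 ∧ p1) → p1)) ⊢ (p1 ∧ p1)
  [→L] p1, ((p1 ∧ p1) → p1) ⊢ (p1 ∧ p1)
    [∧R] p1 ⊢ (p1 ∧ p1)
      [Ax] p1 ⊢ p1
      [Ax] p1 ⊢ p1
    [∧R] p1 ⊢ (p1 ∧ p1)
      [Ax] p1 ⊢ p1
      [Ax] p1 ⊢ p1
  [→L] p1, ((p1 ∧ p1) → p1) ⊢ (p1 ∧ p1)
    [∧R] p1 ⊢ (p1 ∧ p1)
      [Ax] p1 ⊢ p1
      [Ax] p1 ⊢ p1
    [∧R] p1 ⊢ (p1 ∧ p1)
      [Ax] p1 ⊢ p1
      [Ax] p1 ⊢ p1

Result: YES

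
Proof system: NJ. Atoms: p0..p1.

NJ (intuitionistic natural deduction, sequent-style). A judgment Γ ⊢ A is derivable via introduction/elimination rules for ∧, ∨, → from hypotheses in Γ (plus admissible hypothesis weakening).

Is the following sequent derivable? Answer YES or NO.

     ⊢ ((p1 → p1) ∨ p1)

Derivation (root first):
[∨I₁]  ⊢ ((p1 → p1) ∨ p1)
  [→I]  ⊢ (p1 → p1)
    [Ax] p1 ⊢ p1

Result: YES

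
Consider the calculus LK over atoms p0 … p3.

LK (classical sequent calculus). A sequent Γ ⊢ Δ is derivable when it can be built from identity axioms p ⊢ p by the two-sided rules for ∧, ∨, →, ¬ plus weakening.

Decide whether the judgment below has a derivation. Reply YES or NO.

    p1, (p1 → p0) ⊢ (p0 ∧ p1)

Derivation (root first):
[→L] p1, (p1 → p0) ⊢ (p0 ∧ p1)
  [Ax] p1 ⊢ p1
  [∧R] p1, p0 ⊢ (p0 ∧ p1)
    [Ax] p0 ⊢ p0
    [Ax] p1 ⊢ p1

Result: YES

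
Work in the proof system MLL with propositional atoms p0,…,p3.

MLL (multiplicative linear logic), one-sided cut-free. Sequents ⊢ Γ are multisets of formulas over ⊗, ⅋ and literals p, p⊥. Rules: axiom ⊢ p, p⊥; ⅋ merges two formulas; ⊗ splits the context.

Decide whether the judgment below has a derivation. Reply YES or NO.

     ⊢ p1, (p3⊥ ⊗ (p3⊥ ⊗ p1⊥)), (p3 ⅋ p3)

Derivation trace:
[⅋]  ⊢ p1, (p3⊥ ⊗ (p3⊥ ⊗ p1⊥)), (p3 ⅋ p3)
  [⊗]  ⊢ p3, p3, p1, (p3⊥ ⊗ (p3⊥ ⊗ p1⊥))
    [Ax]  ⊢ p3, p3⊥
    [⊗]  ⊢ p3, p1, (p3⊥ ⊗ p1⊥)
      [Ax]  ⊢ p3, p3⊥
      [Ax]  ⊢ p1, p1⊥

Result: YES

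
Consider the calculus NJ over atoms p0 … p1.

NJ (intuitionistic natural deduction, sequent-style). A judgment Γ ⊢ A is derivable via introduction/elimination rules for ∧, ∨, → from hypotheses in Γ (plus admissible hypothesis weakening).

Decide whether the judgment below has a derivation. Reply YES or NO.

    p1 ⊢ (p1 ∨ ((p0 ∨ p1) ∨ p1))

Derivation (root first):
[∨I₂] p1 ⊢ (p1 ∨ ((p0 ∨ p1) ∨ p1))
  [∨I₁] p1 ⊢ ((p0 ∨ p1) ∨ p1)
    [∨I₂] p1 ⊢ (p0 ∨ p1)
      [Ax] p1 ⊢ p1

Result: YES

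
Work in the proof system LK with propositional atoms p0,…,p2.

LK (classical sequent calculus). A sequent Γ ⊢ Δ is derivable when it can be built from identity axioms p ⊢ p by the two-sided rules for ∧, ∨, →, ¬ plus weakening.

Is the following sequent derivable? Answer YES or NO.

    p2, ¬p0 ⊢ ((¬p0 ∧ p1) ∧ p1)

Enumerate valuations to refute Γ ⊢ Δ:
  v=000: Γ:[p2=F, ¬p0=T] Δ:[((¬p0 ∧ p1) ∧ p1)=F] refutes=False
  v=001: Γ:[p2=T, ¬p0=T] Δ:[((¬p0 ∧ p1) ∧ p1)=F] refutes=True  ← countermodel

Result: NO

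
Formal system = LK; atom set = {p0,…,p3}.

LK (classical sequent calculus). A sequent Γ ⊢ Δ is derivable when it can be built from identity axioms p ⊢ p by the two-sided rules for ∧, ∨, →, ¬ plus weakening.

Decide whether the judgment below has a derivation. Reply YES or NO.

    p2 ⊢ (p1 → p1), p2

Proof tree:
[WL] p2 ⊢ (p1 → p1), p2
  [WR]  ⊢ (p1 → p1), p2
    [→R]  ⊢ (p1 → p1)
      [Ax] p1 ⊢ p1

Result: YES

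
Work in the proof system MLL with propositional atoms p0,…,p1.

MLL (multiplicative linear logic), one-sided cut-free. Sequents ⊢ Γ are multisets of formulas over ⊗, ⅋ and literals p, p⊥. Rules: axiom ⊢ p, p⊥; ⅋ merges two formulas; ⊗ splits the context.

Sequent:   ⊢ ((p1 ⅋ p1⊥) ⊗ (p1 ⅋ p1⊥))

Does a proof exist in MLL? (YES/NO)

Proof tree:
[⊗]  ⊢ ((p1 ⅋ p1⊥) ⊗ (p1 ⅋ p1⊥))
  [⅋]  ⊢ (p1 ⅋ p1⊥)
    [Ax]  ⊢ p1, p1⊥
  [⅋]  ⊢ (p1 ⅋ p1⊥)
    [Ax]  ⊢ p1, p1⊥

Result: YES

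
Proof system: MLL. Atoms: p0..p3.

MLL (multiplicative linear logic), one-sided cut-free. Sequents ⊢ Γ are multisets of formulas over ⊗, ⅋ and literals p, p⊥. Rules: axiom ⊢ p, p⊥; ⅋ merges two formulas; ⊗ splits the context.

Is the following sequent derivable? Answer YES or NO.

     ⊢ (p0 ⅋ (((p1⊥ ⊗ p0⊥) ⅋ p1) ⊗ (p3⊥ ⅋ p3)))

Proof tree:
[⅋]  ⊢ (p0 ⅋ (((p1⊥ ⊗ p0⊥) ⅋ p1) ⊗ (p3⊥ ⅋ p3)))
  [⊗]  ⊢ p0, (((p1⊥ ⊗ p0⊥) ⅋ p1) ⊗ (p3⊥ ⅋ p3))
    [⅋]  ⊢ p0, ((p1⊥ ⊗ p0⊥) ⅋ p1)
      [⊗]  ⊢ p1, p0, (p1⊥ ⊗ p0⊥)
        [Ax]  ⊢ p1, p1⊥
        [Ax]  ⊢ p0, p0⊥
    [⅋]  ⊢ (p3⊥ ⅋ p3)
      [Ax]  ⊢ p3, p3⊥

Result: YES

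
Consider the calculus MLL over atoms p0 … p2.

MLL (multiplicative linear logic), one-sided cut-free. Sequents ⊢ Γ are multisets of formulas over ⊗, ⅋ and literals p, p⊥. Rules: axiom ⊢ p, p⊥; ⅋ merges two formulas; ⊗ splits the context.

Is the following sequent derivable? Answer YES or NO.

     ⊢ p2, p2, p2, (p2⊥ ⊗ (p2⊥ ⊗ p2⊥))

Derivation (root first):
[⊗]  ⊢ p2, p2, p2, (p2⊥ ⊗ (p2⊥ ⊗ p2⊥))
  [Ax]  ⊢ p2, p2⊥
  [⊗]  ⊢ p2, p2, (p2⊥ ⊗ p2⊥)
    [Ax]  ⊢ p2, p2⊥
    [Ax]  ⊢ p2, p2⊥

Result: YES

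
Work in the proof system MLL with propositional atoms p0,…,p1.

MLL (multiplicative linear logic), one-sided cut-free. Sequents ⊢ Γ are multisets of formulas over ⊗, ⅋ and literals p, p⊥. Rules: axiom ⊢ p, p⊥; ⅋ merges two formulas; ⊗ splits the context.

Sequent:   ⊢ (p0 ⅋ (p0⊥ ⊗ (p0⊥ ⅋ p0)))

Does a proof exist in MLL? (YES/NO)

Proof tree:
[⅋]  ⊢ (p0 ⅋ (p0⊥ ⊗ (p0⊥ ⅋ p0)))
  [⊗]  ⊢ p0, (p0⊥ ⊗ (p0⊥ ⅋ p0))
    [Ax]  ⊢ p0, p0⊥
    [⅋]  ⊢ (p0⊥ ⅋ p0)
      [Ax]  ⊢ p0, p0⊥

Result: YES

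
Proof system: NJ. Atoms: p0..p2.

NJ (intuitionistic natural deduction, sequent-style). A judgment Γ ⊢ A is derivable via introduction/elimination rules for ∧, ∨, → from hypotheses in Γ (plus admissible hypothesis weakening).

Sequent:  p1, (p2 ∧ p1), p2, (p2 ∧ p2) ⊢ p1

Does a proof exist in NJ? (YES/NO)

Derivation trace:
[Wk] p1, (p2 ∧ p1), p2, (p2 ∧ p2) ⊢ p1
  [Wk] p1, (p2 ∧ p1), p2 ⊢ p1
    [Wk] p1, (p2 ∧ p1) ⊢ p1
      [Ax] p1 ⊢ p1

Result: YES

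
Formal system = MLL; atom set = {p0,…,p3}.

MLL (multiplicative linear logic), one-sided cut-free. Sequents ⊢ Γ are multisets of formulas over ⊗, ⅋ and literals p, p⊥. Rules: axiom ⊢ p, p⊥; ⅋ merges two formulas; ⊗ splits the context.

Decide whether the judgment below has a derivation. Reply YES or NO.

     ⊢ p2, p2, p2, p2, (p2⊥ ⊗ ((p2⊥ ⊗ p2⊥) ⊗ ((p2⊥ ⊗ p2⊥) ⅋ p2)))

Proof tree:
[⊗]  ⊢ p2, p2, p2, p2, (p2⊥ ⊗ ((p2⊥ ⊗ p2⊥) ⊗ ((p2⊥ ⊗ p2⊥) ⅋ p2)))
  [Ax]  ⊢ p2, p2⊥
  [⊗]  ⊢ p2, p2, p2, ((p2⊥ ⊗ p2⊥) ⊗ ((p2⊥ ⊗ p2⊥) ⅋ p2))
    [⊗]  ⊢ p2, p2, (p2⊥ ⊗ p2⊥)
      [Ax]  ⊢ p2, p2⊥
      [Ax]  ⊢ p2, p2⊥
    [⅋]  ⊢ p2, ((p2⊥ ⊗ p2⊥) ⅋ p2)
      [⊗]  ⊢ p2, p2, (p2⊥ ⊗ p2⊥)
        [Ax]  ⊢ p2, p2⊥
        [Ax]  ⊢ p2, p2⊥

Result: YES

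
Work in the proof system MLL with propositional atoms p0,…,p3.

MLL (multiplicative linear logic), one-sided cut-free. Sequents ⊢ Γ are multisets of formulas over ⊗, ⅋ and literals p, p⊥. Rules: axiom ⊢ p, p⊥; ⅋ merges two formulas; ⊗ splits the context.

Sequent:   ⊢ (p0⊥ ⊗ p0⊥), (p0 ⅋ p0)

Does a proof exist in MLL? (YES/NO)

Derivation trace:
[⅋]  ⊢ (p0⊥ ⊗ p0⊥), (p0 ⅋ p0)
  [⊗]  ⊢ p0, p0, (p0⊥ ⊗ p0⊥)
    [Ax]  ⊢ p0, p0⊥
    [Ax]  ⊢ p0, p0⊥

Result: YES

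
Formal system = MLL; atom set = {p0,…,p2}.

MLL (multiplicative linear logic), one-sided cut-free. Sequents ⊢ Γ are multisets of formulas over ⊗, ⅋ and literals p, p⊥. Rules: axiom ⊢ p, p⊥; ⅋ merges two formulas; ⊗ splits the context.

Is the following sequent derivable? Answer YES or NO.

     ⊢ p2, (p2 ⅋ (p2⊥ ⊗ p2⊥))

Derivation trace:
[⅋]  ⊢ p2, (p2 ⅋ (p2⊥ ⊗ p2⊥))
  [⊗]  ⊢ p2, p2, (p2⊥ ⊗ p2⊥)
    [Ax]  ⊢ p2, p2⊥
    [Ax]  ⊢ p2, p2⊥

Result: YES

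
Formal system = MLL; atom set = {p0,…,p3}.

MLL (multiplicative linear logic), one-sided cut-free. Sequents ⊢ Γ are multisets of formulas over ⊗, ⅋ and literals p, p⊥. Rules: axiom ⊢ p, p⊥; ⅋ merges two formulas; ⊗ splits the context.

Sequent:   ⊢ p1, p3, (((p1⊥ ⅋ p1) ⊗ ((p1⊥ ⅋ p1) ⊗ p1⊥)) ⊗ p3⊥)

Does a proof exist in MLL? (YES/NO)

Proof tree:
[⊗]  ⊢ p1, p3, (((p1⊥ ⅋ p1) ⊗ ((p1⊥ ⅋ p1) ⊗ p1⊥)) ⊗ p3⊥)
  [⊗]  ⊢ p1, ((p1⊥ ⅋ p1) ⊗ ((p1⊥ ⅋ p1) ⊗ p1⊥))
    [⅋]  ⊢ (p1⊥ ⅋ p1)
      [Ax]  ⊢ p1, p1⊥
    [⊗]  ⊢ p1, ((p1⊥ ⅋ p1) ⊗ p1⊥)
      [⅋]  ⊢ (p1⊥ ⅋ p1)
        [Ax]  ⊢ p1, p1⊥
      [Ax]  ⊢ p1, p1⊥
  [Ax]  ⊢ p3, p3⊥

Result: YES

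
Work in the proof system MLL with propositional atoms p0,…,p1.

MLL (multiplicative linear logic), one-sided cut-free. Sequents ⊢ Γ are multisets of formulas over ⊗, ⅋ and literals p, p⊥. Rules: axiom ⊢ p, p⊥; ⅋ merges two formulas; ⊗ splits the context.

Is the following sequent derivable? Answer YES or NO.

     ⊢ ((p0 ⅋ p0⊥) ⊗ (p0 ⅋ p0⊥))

Derivation trace:
[⊗]  ⊢ ((p0 ⅋ p0⊥) ⊗ (p0 ⅋ p0⊥))
  [⅋]  ⊢ (p0 ⅋ p0⊥)
    [Ax]  ⊢ p0, p0⊥
  [⅋]  ⊢ (p0 ⅋ p0⊥)
    [Ax]  ⊢ p0, p0⊥

Result: YES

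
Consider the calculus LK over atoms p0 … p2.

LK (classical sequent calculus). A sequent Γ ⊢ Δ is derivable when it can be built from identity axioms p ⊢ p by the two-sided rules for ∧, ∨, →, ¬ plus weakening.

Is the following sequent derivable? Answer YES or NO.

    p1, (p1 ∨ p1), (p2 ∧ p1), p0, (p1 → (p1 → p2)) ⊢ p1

Derivation trace:
[→L] p1, (p1 ∨ p1), (p2 ∧ p1), p0, (p1 → (p1 → p2)) ⊢ p1
  [WL] (p1 ∨ p1), p0 ⊢ p1
    [∨L] (p1 ∨ p1) ⊢ p1
      [Ax] p1 ⊢ p1
      [Ax] p1 ⊢ p1
  [→L] p1, (p2 ∧ p1), (p1 → p2) ⊢ p1
    [∧L] (p2 ∧ p1) ⊢ p1
      [WL] p1, p2 ⊢ p1
        [Ax] p1 ⊢ p1
    [WL] p1, p2 ⊢ p1
      [Ax] p1 ⊢ p1

Result: YES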